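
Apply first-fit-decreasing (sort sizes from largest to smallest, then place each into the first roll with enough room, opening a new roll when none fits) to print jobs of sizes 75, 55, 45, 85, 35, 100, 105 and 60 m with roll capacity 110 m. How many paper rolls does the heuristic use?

Sorted descending: 105, 100, 85, 75, 60, 55, 45, 35.
  105 → roll 1 (new)  [load 105/110]
  100 → roll 2 (new)  [load 100/110]
  85 → roll 3 (new)  [load 85/110]
  75 → roll 4 (new)  [load 75/110]
  60 → roll 5 (new)  [load 60/110]
  55 → roll 6 (new)  [load 55/110]
  45 → roll 5  [load 105/110]
  35 → roll 4  [load 110/110]
6 paper rolls opened.

6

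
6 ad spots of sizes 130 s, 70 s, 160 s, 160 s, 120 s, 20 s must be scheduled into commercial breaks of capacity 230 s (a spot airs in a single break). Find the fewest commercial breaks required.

4

Total = 160 + 160 + 130 + 120 + 70 + 20 = 660 s.
Lower bound: ⌈660/230⌉ = 3 commercial breaks.
Also, 4 ad spots each exceed 115 s, and no two of those can share a break, so at least 4 commercial breaks are needed.
A packing using 4 commercial breaks:
  break 1: 160 + 70 = 230
  break 2: 160 + 20 = 180
  break 3: 130 = 130
  break 4: 120 = 120
This matches the lower bound, so 4 is optimal.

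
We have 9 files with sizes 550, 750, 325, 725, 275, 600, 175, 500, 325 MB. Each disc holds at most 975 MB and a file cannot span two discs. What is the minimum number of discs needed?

Total = 750 + 725 + 600 + 550 + 500 + 325 + 325 + 275 + 175 = 4225 MB.
Lower bound: ⌈4225/975⌉ = 5 discs.
A packing using 5 discs:
  disc 1: 750 + 175 = 925
  disc 2: 725 = 725
  disc 3: 600 + 325 = 925
  disc 4: 550 + 325 = 875
  disc 5: 500 + 275 = 775
This matches the lower bound, so 5 is optimal.

5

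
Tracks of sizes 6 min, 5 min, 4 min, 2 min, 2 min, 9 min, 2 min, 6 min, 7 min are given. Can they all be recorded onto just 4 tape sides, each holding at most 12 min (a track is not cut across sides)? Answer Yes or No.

Yes

A valid assignment using 4 tape sides:
  side 1: 9 + 2 = 11
  side 2: 7 + 5 = 12
  side 3: 6 + 6 = 12
  side 4: 4 + 2 + 2 = 8
Every load is within 12 min, so 4 tape sides suffice.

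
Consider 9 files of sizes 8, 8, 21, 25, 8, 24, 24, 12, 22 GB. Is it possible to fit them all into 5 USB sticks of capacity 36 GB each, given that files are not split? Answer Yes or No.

A valid assignment using 5 USB sticks:
  USB stick 1: 25 + 8 = 33
  USB stick 2: 24 + 12 = 36
  USB stick 3: 24 + 8 = 32
  USB stick 4: 22 + 8 = 30
  USB stick 5: 21 = 21
Every load is within 36 GB, so 5 USB sticks suffice.

Yes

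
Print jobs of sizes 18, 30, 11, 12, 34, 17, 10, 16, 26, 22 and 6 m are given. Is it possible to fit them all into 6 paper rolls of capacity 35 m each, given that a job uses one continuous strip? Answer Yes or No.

Total = 202 m; ⌈202/35⌉ = 6.
The bound of 6 does not rule out 6, but exhaustive search shows no assignment into 6 paper rolls of capacity 35 m exists — the minimum is 7.

No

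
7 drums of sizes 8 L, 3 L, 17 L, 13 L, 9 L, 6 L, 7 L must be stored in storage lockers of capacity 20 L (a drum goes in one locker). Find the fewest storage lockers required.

4

Total = 17 + 13 + 9 + 8 + 7 + 6 + 3 = 63 L.
Lower bound: ⌈63/20⌉ = 4 storage lockers.
A packing using 4 storage lockers:
  locker 1: 17 + 3 = 20
  locker 2: 13 + 7 = 20
  locker 3: 9 + 8 = 17
  locker 4: 6 = 6
This matches the lower bound, so 4 is optimal.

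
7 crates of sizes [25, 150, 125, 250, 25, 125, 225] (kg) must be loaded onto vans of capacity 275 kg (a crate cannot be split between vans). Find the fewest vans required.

Total = 250 + 225 + 150 + 125 + 125 + 25 + 25 = 925 kg.
Lower bound: ⌈925/275⌉ = 4 vans.
A packing using 4 vans:
  van 1: 250 + 25 = 275
  van 2: 225 + 25 = 250
  van 3: 150 + 125 = 275
  van 4: 125 = 125
This matches the lower bound, so 4 is optimal.

4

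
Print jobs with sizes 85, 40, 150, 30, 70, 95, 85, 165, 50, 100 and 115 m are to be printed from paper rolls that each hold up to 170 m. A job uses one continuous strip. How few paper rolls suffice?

Total = 165 + 150 + 115 + 100 + 95 + 85 + 85 + 70 + 50 + 40 + 30 = 985 m.
Lower bound: ⌈985/170⌉ = 6 paper rolls.
A packing using 6 paper rolls:
  roll 1: 165 = 165
  roll 2: 150 = 150
  roll 3: 115 + 50 = 165
  roll 4: 100 + 70 = 170
  roll 5: 95 + 40 + 30 = 165
  roll 6: 85 + 85 = 170
This matches the lower bound, so 6 is optimal.

6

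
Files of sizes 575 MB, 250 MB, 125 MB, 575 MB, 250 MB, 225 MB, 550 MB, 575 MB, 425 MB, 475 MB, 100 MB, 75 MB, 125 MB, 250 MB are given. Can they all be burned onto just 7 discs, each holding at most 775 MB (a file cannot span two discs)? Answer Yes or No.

A valid assignment using 7 discs:
  disc 1: 575 + 125 + 75 = 775
  disc 2: 575 + 125 = 700
  disc 3: 575 + 100 = 675
  disc 4: 550 + 225 = 775
  disc 5: 475 + 250 = 725
  disc 6: 425 + 250 = 675
  disc 7: 250 = 250
Every load is within 775 MB, so 7 discs suffice.

Yes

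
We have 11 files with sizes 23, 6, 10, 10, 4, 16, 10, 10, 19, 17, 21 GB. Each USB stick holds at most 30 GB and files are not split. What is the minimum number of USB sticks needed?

Total = 23 + 21 + 19 + 17 + 16 + 10 + 10 + 10 + 10 + 6 + 4 = 146 GB.
Lower bound: ⌈146/30⌉ = 5 USB sticks.
A packing using 6 USB sticks:
  USB stick 1: 23 + 6 = 29
  USB stick 2: 21 + 4 = 25
  USB stick 3: 19 + 10 = 29
  USB stick 4: 17 + 10 = 27
  USB stick 5: 16 + 10 = 26
  USB stick 6: 10 = 10
No arrangement into 5 USB sticks stays within capacity, so 6 is optimal.

6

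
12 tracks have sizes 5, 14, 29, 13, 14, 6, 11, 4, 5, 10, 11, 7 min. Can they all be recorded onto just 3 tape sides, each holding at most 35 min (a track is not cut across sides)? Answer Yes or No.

No

Total = 129 min; ⌈129/35⌉ = 4.
At least 4 tape sides are required, but only 3 are allowed.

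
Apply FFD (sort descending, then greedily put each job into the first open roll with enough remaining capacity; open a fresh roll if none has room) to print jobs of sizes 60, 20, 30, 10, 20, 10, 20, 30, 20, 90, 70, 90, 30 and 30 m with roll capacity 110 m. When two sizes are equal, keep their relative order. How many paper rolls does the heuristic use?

Sorted descending: 90, 90, 70, 60, 30, 30, 30, 30, 20, 20, 20, 20, 10, 10.
  90 → roll 1 (new)  [load 90/110]
  90 → roll 2 (new)  [load 90/110]
  70 → roll 3 (new)  [load 70/110]
  60 → roll 4 (new)  [load 60/110]
  30 → roll 3  [load 100/110]
  30 → roll 4  [load 90/110]
  30 → roll 5 (new)  [load 30/110]
  30 → roll 5  [load 60/110]
  20 → roll 1  [load 110/110]
  20 → roll 2  [load 110/110]
  20 → roll 4  [load 110/110]
  20 → roll 5  [load 80/110]
  10 → roll 3  [load 110/110]
  10 → roll 5  [load 90/110]
5 paper rolls opened.

5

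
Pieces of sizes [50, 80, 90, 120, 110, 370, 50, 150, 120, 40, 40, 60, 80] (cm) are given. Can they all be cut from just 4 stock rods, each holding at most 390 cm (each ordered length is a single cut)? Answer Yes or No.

A valid assignment using 4 stock rods:
  stock rod 1: 370 = 370
  stock rod 2: 150 + 120 + 120 = 390
  stock rod 3: 110 + 90 + 80 + 80 = 360
  stock rod 4: 60 + 50 + 50 + 40 + 40 = 240
Every load is within 390 cm, so 4 stock rods suffice.

Yes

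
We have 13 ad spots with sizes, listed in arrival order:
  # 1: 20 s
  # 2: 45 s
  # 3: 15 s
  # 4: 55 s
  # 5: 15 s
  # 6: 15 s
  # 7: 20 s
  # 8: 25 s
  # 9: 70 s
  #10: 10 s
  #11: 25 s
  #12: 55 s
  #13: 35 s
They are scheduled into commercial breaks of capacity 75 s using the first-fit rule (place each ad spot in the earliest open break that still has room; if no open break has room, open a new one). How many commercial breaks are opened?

6

  20 → break 1 (new)  [load 20/75]
  45 → break 1  [load 65/75]
  15 → break 2 (new)  [load 15/75]
  55 → break 2  [load 70/75]
  15 → break 3 (new)  [load 15/75]
  15 → break 3  [load 30/75]
  20 → break 3  [load 50/75]
  25 → break 3  [load 75/75]
  70 → break 4 (new)  [load 70/75]
  10 → break 1  [load 75/75]
  25 → break 5 (new)  [load 25/75]
  55 → break 6 (new)  [load 55/75]
  35 → break 5  [load 60/75]
6 commercial breaks opened.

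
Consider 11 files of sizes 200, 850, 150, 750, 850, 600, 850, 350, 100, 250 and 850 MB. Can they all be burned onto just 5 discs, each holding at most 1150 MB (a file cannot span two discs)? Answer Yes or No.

No

Total = 5800 MB; ⌈5800/1150⌉ = 6.
At least 6 discs are required, but only 5 are allowed.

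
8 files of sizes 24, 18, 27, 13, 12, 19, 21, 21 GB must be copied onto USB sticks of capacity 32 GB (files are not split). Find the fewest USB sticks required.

6

Total = 27 + 24 + 21 + 21 + 19 + 18 + 13 + 12 = 155 GB.
Lower bound: ⌈155/32⌉ = 5 USB sticks.
Also, 6 files each exceed 16 GB, and no two of those can share a USB stick, so at least 6 USB sticks are needed.
A packing using 6 USB sticks:
  USB stick 1: 27 = 27
  USB stick 2: 24 = 24
  USB stick 3: 21 = 21
  USB stick 4: 21 = 21
  USB stick 5: 19 + 13 = 32
  USB stick 6: 18 + 12 = 30
This matches the lower bound, so 6 is optimal.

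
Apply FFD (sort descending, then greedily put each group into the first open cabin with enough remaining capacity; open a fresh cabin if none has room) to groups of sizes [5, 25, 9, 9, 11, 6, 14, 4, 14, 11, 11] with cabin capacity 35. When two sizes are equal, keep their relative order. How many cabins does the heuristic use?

Sorted descending: 25, 14, 14, 11, 11, 11, 9, 9, 6, 5, 4.
  25 → cabin 1 (new)  [load 25/35]
  14 → cabin 2 (new)  [load 14/35]
  14 → cabin 2  [load 28/35]
  11 → cabin 3 (new)  [load 11/35]
  11 → cabin 3  [load 22/35]
  11 → cabin 3  [load 33/35]
  9 → cabin 1  [load 34/35]
  9 → cabin 4 (new)  [load 9/35]
  6 → cabin 2  [load 34/35]
  5 → cabin 4  [load 14/35]
  4 → cabin 4  [load 18/35]
4 cabins opened.

4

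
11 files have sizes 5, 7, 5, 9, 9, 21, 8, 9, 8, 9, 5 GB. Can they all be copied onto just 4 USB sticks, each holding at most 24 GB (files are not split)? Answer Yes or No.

Total = 95 GB; ⌈95/24⌉ = 4.
The bound of 4 does not rule out 4, but exhaustive search shows no assignment into 4 USB sticks of capacity 24 GB exists — the minimum is 5.

No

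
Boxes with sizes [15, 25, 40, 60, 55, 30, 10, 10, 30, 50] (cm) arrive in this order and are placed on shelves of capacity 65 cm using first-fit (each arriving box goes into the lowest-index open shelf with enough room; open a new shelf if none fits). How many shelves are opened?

  15 → shelf 1 (new)  [load 15/65]
  25 → shelf 1  [load 40/65]
  40 → shelf 2 (new)  [load 40/65]
  60 → shelf 3 (new)  [load 60/65]
  55 → shelf 4 (new)  [load 55/65]
  30 → shelf 5 (new)  [load 30/65]
  10 → shelf 1  [load 50/65]
  10 → shelf 1  [load 60/65]
  30 → shelf 5  [load 60/65]
  50 → shelf 6 (new)  [load 50/65]
6 shelves opened.

6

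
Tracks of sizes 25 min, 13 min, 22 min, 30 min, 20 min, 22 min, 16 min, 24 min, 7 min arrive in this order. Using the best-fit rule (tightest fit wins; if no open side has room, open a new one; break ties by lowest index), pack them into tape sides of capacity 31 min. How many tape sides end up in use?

7

  25 → side 1 (new)  [load 25/31]
  13 → side 2 (new)  [load 13/31]
  22 → side 3 (new)  [load 22/31]
  30 → side 4 (new)  [load 30/31]
  20 → side 5 (new)  [load 20/31]
  22 → side 6 (new)  [load 22/31]
  16 → side 2  [load 29/31]
  24 → side 7 (new)  [load 24/31]
  7 → side 7  [load 31/31]
7 tape sides opened.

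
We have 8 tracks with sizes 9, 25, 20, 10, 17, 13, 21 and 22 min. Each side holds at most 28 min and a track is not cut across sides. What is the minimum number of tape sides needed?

6

Total = 25 + 22 + 21 + 20 + 17 + 13 + 10 + 9 = 137 min.
Lower bound: ⌈137/28⌉ = 5 tape sides.
A packing using 6 tape sides:
  side 1: 25 = 25
  side 2: 22 = 22
  side 3: 21 = 21
  side 4: 20 = 20
  side 5: 17 + 10 = 27
  side 6: 13 + 9 = 22
No arrangement into 5 tape sides stays within capacity, so 6 is optimal.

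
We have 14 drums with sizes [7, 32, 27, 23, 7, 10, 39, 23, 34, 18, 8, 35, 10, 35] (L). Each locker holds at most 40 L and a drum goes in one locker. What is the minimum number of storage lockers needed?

9

Total = 39 + 35 + 35 + 34 + 32 + 27 + 23 + 23 + 18 + 10 + 10 + 8 + 7 + 7 = 308 L.
Lower bound: ⌈308/40⌉ = 8 storage lockers.
A packing using 9 storage lockers:
  locker 1: 39 = 39
  locker 2: 35 = 35
  locker 3: 35 = 35
  locker 4: 34 = 34
  locker 5: 32 + 8 = 40
  locker 6: 27 + 10 = 37
  locker 7: 23 + 10 + 7 = 40
  locker 8: 23 + 7 = 30
  locker 9: 18 = 18
No arrangement into 8 storage lockers stays within capacity, so 9 is optimal.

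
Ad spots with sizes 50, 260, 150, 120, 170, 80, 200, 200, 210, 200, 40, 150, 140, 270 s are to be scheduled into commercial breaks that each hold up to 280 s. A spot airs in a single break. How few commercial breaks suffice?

Total = 270 + 260 + 210 + 200 + 200 + 200 + 170 + 150 + 150 + 140 + 120 + 80 + 50 + 40 = 2240 s.
Lower bound: ⌈2240/280⌉ = 8 commercial breaks.
Also, 9 ad spots each exceed 140 s, and no two of those can share a break, so at least 9 commercial breaks are needed.
A packing using 10 commercial breaks:
  break 1: 270 = 270
  break 2: 260 = 260
  break 3: 210 + 50 = 260
  break 4: 200 + 80 = 280
  break 5: 200 + 40 = 240
  break 6: 200 = 200
  break 7: 170 = 170
  break 8: 150 + 120 = 270
  break 9: 150 = 150
  break 10: 140 = 140
No arrangement into 9 commercial breaks stays within capacity, so 10 is optimal.

10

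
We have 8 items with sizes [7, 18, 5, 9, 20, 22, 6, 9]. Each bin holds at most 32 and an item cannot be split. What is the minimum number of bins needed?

Total = 22 + 20 + 18 + 9 + 9 + 7 + 6 + 5 = 96.
Lower bound: ⌈96/32⌉ = 3 bins.
A packing using 4 bins:
  bin 1: 22 + 9 = 31
  bin 2: 20 + 9 = 29
  bin 3: 18 + 7 + 6 = 31
  bin 4: 5 = 5
No arrangement into 3 bins stays within capacity, so 4 is optimal.

4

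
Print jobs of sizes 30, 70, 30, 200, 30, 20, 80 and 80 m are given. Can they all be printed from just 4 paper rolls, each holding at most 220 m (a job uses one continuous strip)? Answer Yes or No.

A valid assignment using 3 paper rolls:
  roll 1: 200 + 20 = 220
  roll 2: 80 + 80 + 30 + 30 = 220
  roll 3: 70 + 30 = 100
That uses only 3 ≤ 4, so 4 paper rolls are enough.

Yes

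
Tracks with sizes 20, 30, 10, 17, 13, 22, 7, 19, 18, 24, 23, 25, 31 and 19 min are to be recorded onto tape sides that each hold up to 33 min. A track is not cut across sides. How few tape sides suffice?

Total = 31 + 30 + 25 + 24 + 23 + 22 + 20 + 19 + 19 + 18 + 17 + 13 + 10 + 7 = 278 min.
Lower bound: ⌈278/33⌉ = 9 tape sides.
Also, 11 tracks each exceed 33/2 min, and no two of those can share a side, so at least 11 tape sides are needed.
A packing using 11 tape sides:
  side 1: 31 = 31
  side 2: 30 = 30
  side 3: 25 + 7 = 32
  side 4: 24 = 24
  side 5: 23 + 10 = 33
  side 6: 22 = 22
  side 7: 20 + 13 = 33
  side 8: 19 = 19
  side 9: 19 = 19
  side 10: 18 = 18
  side 11: 17 = 17
This matches the lower bound, so 11 is optimal.

11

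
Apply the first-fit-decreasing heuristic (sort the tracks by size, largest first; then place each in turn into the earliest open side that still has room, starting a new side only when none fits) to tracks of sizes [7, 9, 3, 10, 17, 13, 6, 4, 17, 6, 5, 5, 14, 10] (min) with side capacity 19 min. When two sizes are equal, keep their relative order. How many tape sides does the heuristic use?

7

Sorted descending: 17, 17, 14, 13, 10, 10, 9, 7, 6, 6, 5, 5, 4, 3.
  17 → side 1 (new)  [load 17/19]
  17 → side 2 (new)  [load 17/19]
  14 → side 3 (new)  [load 14/19]
  13 → side 4 (new)  [load 13/19]
  10 → side 5 (new)  [load 10/19]
  10 → side 6 (new)  [load 10/19]
  9 → side 5  [load 19/19]
  7 → side 6  [load 17/19]
  6 → side 4  [load 19/19]
  6 → side 7 (new)  [load 6/19]
  5 → side 3  [load 19/19]
  5 → side 7  [load 11/19]
  4 → side 7  [load 15/19]
  3 → side 7  [load 18/19]
7 tape sides opened.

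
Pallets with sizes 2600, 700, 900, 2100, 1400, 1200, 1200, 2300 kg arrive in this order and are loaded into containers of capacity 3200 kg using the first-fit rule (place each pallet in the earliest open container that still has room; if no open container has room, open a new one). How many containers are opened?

  2600 → container 1 (new)  [load 2600/3200]
  700 → container 2 (new)  [load 700/3200]
  900 → container 2  [load 1600/3200]
  2100 → container 3 (new)  [load 2100/3200]
  1400 → container 2  [load 3000/3200]
  1200 → container 4 (new)  [load 1200/3200]
  1200 → container 4  [load 2400/3200]
  2300 → container 5 (new)  [load 2300/3200]
5 containers opened.

5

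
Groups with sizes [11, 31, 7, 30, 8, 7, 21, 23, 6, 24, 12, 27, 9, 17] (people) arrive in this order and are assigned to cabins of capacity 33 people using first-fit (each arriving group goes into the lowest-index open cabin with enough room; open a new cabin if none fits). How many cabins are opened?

  11 → cabin 1 (new)  [load 11/33]
  31 → cabin 2 (new)  [load 31/33]
  7 → cabin 1  [load 18/33]
  30 → cabin 3 (new)  [load 30/33]
  8 → cabin 1  [load 26/33]
  7 → cabin 1  [load 33/33]
  21 → cabin 4 (new)  [load 21/33]
  23 → cabin 5 (new)  [load 23/33]
  6 → cabin 4  [load 27/33]
  24 → cabin 6 (new)  [load 24/33]
  12 → cabin 7 (new)  [load 12/33]
  27 → cabin 8 (new)  [load 27/33]
  9 → cabin 5  [load 32/33]
  17 → cabin 7  [load 29/33]
8 cabins opened.

8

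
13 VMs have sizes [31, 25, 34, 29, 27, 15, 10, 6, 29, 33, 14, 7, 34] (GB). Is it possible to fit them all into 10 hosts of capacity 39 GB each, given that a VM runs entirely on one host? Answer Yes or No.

A valid assignment using 9 hosts:
  host 1: 34 = 34
  host 2: 34 = 34
  host 3: 33 + 6 = 39
  host 4: 31 + 7 = 38
  host 5: 29 + 10 = 39
  host 6: 29 = 29
  host 7: 27 = 27
  host 8: 25 + 14 = 39
  host 9: 15 = 15
That uses only 9 ≤ 10, so 10 hosts are enough.

Yes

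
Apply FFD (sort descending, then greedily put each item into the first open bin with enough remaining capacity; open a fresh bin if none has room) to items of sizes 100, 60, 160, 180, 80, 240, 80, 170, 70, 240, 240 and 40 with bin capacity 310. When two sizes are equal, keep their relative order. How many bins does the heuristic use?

Sorted descending: 240, 240, 240, 180, 170, 160, 100, 80, 80, 70, 60, 40.
  240 → bin 1 (new)  [load 240/310]
  240 → bin 2 (new)  [load 240/310]
  240 → bin 3 (new)  [load 240/310]
  180 → bin 4 (new)  [load 180/310]
  170 → bin 5 (new)  [load 170/310]
  160 → bin 6 (new)  [load 160/310]
  100 → bin 4  [load 280/310]
  80 → bin 5  [load 250/310]
  80 → bin 6  [load 240/310]
  70 → bin 1  [load 310/310]
  60 → bin 2  [load 300/310]
  40 → bin 3  [load 280/310]
6 bins opened.

6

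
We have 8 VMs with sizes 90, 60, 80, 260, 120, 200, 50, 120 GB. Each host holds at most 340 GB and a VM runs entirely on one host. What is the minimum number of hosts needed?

3

Total = 260 + 200 + 120 + 120 + 90 + 80 + 60 + 50 = 980 GB.
Lower bound: ⌈980/340⌉ = 3 hosts.
A packing using 3 hosts:
  host 1: 260 + 80 = 340
  host 2: 200 + 120 = 320
  host 3: 120 + 90 + 60 + 50 = 320
This matches the lower bound, so 3 is optimal.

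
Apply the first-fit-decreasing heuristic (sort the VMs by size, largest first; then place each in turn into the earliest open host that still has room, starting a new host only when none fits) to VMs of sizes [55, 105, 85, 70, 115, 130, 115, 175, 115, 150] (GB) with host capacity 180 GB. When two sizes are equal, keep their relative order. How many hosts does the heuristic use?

8

Sorted descending: 175, 150, 130, 115, 115, 115, 105, 85, 70, 55.
  175 → host 1 (new)  [load 175/180]
  150 → host 2 (new)  [load 150/180]
  130 → host 3 (new)  [load 130/180]
  115 → host 4 (new)  [load 115/180]
  115 → host 5 (new)  [load 115/180]
  115 → host 6 (new)  [load 115/180]
  105 → host 7 (new)  [load 105/180]
  85 → host 8 (new)  [load 85/180]
  70 → host 7  [load 175/180]
  55 → host 4  [load 170/180]
8 hosts opened.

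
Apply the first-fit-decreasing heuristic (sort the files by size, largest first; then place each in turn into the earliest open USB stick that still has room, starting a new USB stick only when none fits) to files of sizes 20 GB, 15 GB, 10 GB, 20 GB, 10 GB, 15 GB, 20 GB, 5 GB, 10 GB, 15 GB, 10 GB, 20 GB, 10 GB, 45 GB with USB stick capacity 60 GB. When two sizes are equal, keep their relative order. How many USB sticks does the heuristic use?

4

Sorted descending: 45, 20, 20, 20, 20, 15, 15, 15, 10, 10, 10, 10, 10, 5.
  45 → USB stick 1 (new)  [load 45/60]
  20 → USB stick 2 (new)  [load 20/60]
  20 → USB stick 2  [load 40/60]
  20 → USB stick 2  [load 60/60]
  20 → USB stick 3 (new)  [load 20/60]
  15 → USB stick 1  [load 60/60]
  15 → USB stick 3  [load 35/60]
  15 → USB stick 3  [load 50/60]
  10 → USB stick 3  [load 60/60]
  10 → USB stick 4 (new)  [load 10/60]
  10 → USB stick 4  [load 20/60]
  10 → USB stick 4  [load 30/60]
  10 → USB stick 4  [load 40/60]
  5 → USB stick 4  [load 45/60]
4 USB sticks opened.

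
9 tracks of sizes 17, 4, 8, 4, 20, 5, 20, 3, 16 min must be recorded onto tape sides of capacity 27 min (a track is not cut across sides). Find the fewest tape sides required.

Total = 20 + 20 + 17 + 16 + 8 + 5 + 4 + 4 + 3 = 97 min.
Lower bound: ⌈97/27⌉ = 4 tape sides.
A packing using 4 tape sides:
  side 1: 20 + 5 = 25
  side 2: 20 + 4 + 3 = 27
  side 3: 17 + 8 = 25
  side 4: 16 + 4 = 20
This matches the lower bound, so 4 is optimal.

4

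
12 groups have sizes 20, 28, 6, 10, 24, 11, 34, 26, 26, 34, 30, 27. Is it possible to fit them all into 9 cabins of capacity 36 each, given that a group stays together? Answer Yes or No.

A valid assignment using 9 cabins:
  cabin 1: 34 = 34
  cabin 2: 34 = 34
  cabin 3: 30 + 6 = 36
  cabin 4: 28 = 28
  cabin 5: 27 = 27
  cabin 6: 26 + 10 = 36
  cabin 7: 26 = 26
  cabin 8: 24 + 11 = 35
  cabin 9: 20 = 20
Every load is within 36, so 9 cabins suffice.

Yes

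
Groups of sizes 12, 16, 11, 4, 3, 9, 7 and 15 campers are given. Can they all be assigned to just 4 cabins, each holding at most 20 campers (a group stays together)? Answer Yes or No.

Yes

A valid assignment using 4 cabins:
  cabin 1: 16 + 4 = 20
  cabin 2: 15 + 3 = 18
  cabin 3: 12 + 7 = 19
  cabin 4: 11 + 9 = 20
Every load is within 20 campers, so 4 cabins suffice.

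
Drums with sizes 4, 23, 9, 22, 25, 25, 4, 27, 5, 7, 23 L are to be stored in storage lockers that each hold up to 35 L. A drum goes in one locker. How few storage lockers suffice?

6

Total = 27 + 25 + 25 + 23 + 23 + 22 + 9 + 7 + 5 + 4 + 4 = 174 L.
Lower bound: ⌈174/35⌉ = 5 storage lockers.
Also, 6 drums each exceed 35/2 L, and no two of those can share a locker, so at least 6 storage lockers are needed.
A packing using 6 storage lockers:
  locker 1: 27 + 7 = 34
  locker 2: 25 + 9 = 34
  locker 3: 25 + 5 + 4 = 34
  locker 4: 23 + 4 = 27
  locker 5: 23 = 23
  locker 6: 22 = 22
This matches the lower bound, so 6 is optimal.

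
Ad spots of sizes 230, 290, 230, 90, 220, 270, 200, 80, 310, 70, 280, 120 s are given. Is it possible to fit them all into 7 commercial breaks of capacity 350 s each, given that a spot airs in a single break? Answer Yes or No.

No

Total = 2390 s; ⌈2390/350⌉ = 7.
8 ad spots each exceed half the capacity and cannot share a break, forcing at least 8 commercial breaks.
At least 8 commercial breaks are required, but only 7 are allowed.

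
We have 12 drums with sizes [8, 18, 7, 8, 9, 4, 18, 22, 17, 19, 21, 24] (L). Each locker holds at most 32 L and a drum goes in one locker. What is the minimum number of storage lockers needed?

Total = 24 + 22 + 21 + 19 + 18 + 18 + 17 + 9 + 8 + 8 + 7 + 4 = 175 L.
Lower bound: ⌈175/32⌉ = 6 storage lockers.
Also, 7 drums each exceed 16 L, and no two of those can share a locker, so at least 7 storage lockers are needed.
A packing using 7 storage lockers:
  locker 1: 24 + 8 = 32
  locker 2: 22 + 9 = 31
  locker 3: 21 + 8 = 29
  locker 4: 19 + 7 + 4 = 30
  locker 5: 18 = 18
  locker 6: 18 = 18
  locker 7: 17 = 17
This matches the lower bound, so 7 is optimal.

7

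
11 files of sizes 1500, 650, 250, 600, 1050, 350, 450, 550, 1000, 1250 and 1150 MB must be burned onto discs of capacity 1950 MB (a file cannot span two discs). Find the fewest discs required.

5

Total = 1500 + 1250 + 1150 + 1050 + 1000 + 650 + 600 + 550 + 450 + 350 + 250 = 8800 MB.
Lower bound: ⌈8800/1950⌉ = 5 discs.
A packing using 5 discs:
  disc 1: 1500 + 450 = 1950
  disc 2: 1250 + 650 = 1900
  disc 3: 1150 + 600 = 1750
  disc 4: 1050 + 550 + 350 = 1950
  disc 5: 1000 + 250 = 1250
This matches the lower bound, so 5 is optimal.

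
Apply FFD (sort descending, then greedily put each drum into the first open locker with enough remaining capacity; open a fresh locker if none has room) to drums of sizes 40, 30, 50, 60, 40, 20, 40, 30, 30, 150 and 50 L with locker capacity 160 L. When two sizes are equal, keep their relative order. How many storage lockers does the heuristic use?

Sorted descending: 150, 60, 50, 50, 40, 40, 40, 30, 30, 30, 20.
  150 → locker 1 (new)  [load 150/160]
  60 → locker 2 (new)  [load 60/160]
  50 → locker 2  [load 110/160]
  50 → locker 2  [load 160/160]
  40 → locker 3 (new)  [load 40/160]
  40 → locker 3  [load 80/160]
  40 → locker 3  [load 120/160]
  30 → locker 3  [load 150/160]
  30 → locker 4 (new)  [load 30/160]
  30 → locker 4  [load 60/160]
  20 → locker 4  [load 80/160]
4 storage lockers opened.

4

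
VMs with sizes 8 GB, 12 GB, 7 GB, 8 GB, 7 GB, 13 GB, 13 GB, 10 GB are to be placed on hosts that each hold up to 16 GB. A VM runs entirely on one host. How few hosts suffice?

Total = 13 + 13 + 12 + 10 + 8 + 8 + 7 + 7 = 78 GB.
Lower bound: ⌈78/16⌉ = 5 hosts.
A packing using 6 hosts:
  host 1: 13 = 13
  host 2: 13 = 13
  host 3: 12 = 12
  host 4: 10 = 10
  host 5: 8 + 8 = 16
  host 6: 7 + 7 = 14
No arrangement into 5 hosts stays within capacity, so 6 is optimal.

6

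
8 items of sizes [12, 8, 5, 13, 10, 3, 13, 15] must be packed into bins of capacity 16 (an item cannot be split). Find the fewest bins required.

6

Total = 15 + 13 + 13 + 12 + 10 + 8 + 5 + 3 = 79.
Lower bound: ⌈79/16⌉ = 5 bins.
A packing using 6 bins:
  bin 1: 15 = 15
  bin 2: 13 + 3 = 16
  bin 3: 13 = 13
  bin 4: 12 = 12
  bin 5: 10 + 5 = 15
  bin 6: 8 = 8
No arrangement into 5 bins stays within capacity, so 6 is optimal.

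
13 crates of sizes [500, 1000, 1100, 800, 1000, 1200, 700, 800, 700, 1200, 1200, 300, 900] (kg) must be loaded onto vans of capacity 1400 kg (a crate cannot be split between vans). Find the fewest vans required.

10

Total = 1200 + 1200 + 1200 + 1100 + 1000 + 1000 + 900 + 800 + 800 + 700 + 700 + 500 + 300 = 11400 kg.
Lower bound: ⌈11400/1400⌉ = 9 vans.
A packing using 10 vans:
  van 1: 1200 = 1200
  van 2: 1200 = 1200
  van 3: 1200 = 1200
  van 4: 1100 + 300 = 1400
  van 5: 1000 = 1000
  van 6: 1000 = 1000
  van 7: 900 + 500 = 1400
  van 8: 800 = 800
  van 9: 800 = 800
  van 10: 700 + 700 = 1400
No arrangement into 9 vans stays within capacity, so 10 is optimal.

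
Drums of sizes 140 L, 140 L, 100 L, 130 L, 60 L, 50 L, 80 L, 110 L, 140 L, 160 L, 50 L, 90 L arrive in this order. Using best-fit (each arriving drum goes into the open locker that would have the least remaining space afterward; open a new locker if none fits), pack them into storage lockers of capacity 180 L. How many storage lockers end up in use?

8

  140 → locker 1 (new)  [load 140/180]
  140 → locker 2 (new)  [load 140/180]
  100 → locker 3 (new)  [load 100/180]
  130 → locker 4 (new)  [load 130/180]
  60 → locker 3  [load 160/180]
  50 → locker 4  [load 180/180]
  80 → locker 5 (new)  [load 80/180]
  110 → locker 6 (new)  [load 110/180]
  140 → locker 7 (new)  [load 140/180]
  160 → locker 8 (new)  [load 160/180]
  50 → locker 6  [load 160/180]
  90 → locker 5  [load 170/180]
8 storage lockers opened.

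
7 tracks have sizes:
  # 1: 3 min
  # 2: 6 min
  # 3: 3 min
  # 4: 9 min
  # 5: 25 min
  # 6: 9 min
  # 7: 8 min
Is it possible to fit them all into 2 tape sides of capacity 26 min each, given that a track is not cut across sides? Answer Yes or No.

Total = 63 min; ⌈63/26⌉ = 3.
At least 3 tape sides are required, but only 2 are allowed.

No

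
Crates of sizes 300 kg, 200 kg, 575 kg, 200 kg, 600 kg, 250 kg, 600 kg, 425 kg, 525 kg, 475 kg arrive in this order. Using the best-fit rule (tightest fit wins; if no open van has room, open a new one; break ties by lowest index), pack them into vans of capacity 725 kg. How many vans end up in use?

  300 → van 1 (new)  [load 300/725]
  200 → van 1  [load 500/725]
  575 → van 2 (new)  [load 575/725]
  200 → van 1  [load 700/725]
  600 → van 3 (new)  [load 600/725]
  250 → van 4 (new)  [load 250/725]
  600 → van 5 (new)  [load 600/725]
  425 → van 4  [load 675/725]
  525 → van 6 (new)  [load 525/725]
  475 → van 7 (new)  [load 475/725]
7 vans opened.

7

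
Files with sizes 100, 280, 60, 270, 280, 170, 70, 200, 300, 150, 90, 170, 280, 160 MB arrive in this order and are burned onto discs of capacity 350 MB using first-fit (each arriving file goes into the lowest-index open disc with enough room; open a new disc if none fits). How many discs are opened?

  100 → disc 1 (new)  [load 100/350]
  280 → disc 2 (new)  [load 280/350]
  60 → disc 1  [load 160/350]
  270 → disc 3 (new)  [load 270/350]
  280 → disc 4 (new)  [load 280/350]
  170 → disc 1  [load 330/350]
  70 → disc 2  [load 350/350]
  200 → disc 5 (new)  [load 200/350]
  300 → disc 6 (new)  [load 300/350]
  150 → disc 5  [load 350/350]
  90 → disc 7 (new)  [load 90/350]
  170 → disc 7  [load 260/350]
  280 → disc 8 (new)  [load 280/350]
  160 → disc 9 (new)  [load 160/350]
9 discs opened.

9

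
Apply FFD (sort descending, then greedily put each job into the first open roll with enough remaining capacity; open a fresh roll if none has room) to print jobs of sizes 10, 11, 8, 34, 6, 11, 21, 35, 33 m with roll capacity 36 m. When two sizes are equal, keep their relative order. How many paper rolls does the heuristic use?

5

Sorted descending: 35, 34, 33, 21, 11, 11, 10, 8, 6.
  35 → roll 1 (new)  [load 35/36]
  34 → roll 2 (new)  [load 34/36]
  33 → roll 3 (new)  [load 33/36]
  21 → roll 4 (new)  [load 21/36]
  11 → roll 4  [load 32/36]
  11 → roll 5 (new)  [load 11/36]
  10 → roll 5  [load 21/36]
  8 → roll 5  [load 29/36]
  6 → roll 5  [load 35/36]
5 paper rolls opened.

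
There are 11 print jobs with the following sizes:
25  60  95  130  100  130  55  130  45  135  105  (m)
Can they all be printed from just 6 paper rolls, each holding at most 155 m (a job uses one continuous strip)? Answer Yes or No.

Total = 1010 m; ⌈1010/155⌉ = 7.
At least 7 paper rolls are required, but only 6 are allowed.

No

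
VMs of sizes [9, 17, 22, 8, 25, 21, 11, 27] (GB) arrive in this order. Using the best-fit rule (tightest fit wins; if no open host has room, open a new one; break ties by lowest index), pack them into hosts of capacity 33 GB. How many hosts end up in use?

5

  9 → host 1 (new)  [load 9/33]
  17 → host 1  [load 26/33]
  22 → host 2 (new)  [load 22/33]
  8 → host 2  [load 30/33]
  25 → host 3 (new)  [load 25/33]
  21 → host 4 (new)  [load 21/33]
  11 → host 4  [load 32/33]
  27 → host 5 (new)  [load 27/33]
5 hosts opened.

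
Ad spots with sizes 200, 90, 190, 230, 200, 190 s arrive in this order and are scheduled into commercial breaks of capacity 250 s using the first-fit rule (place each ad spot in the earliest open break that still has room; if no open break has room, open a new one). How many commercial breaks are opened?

6

  200 → break 1 (new)  [load 200/250]
  90 → break 2 (new)  [load 90/250]
  190 → break 3 (new)  [load 190/250]
  230 → break 4 (new)  [load 230/250]
  200 → break 5 (new)  [load 200/250]
  190 → break 6 (new)  [load 190/250]
6 commercial breaks opened.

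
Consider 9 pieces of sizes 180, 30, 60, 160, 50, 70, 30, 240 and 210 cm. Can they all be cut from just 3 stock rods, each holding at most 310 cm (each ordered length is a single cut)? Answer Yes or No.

Total = 1030 cm; ⌈1030/310⌉ = 4.
At least 4 stock rods are required, but only 3 are allowed.

No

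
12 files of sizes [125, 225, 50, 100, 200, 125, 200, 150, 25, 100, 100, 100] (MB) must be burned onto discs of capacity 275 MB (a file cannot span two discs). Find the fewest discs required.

7

Total = 225 + 200 + 200 + 150 + 125 + 125 + 100 + 100 + 100 + 100 + 50 + 25 = 1500 MB.
Lower bound: ⌈1500/275⌉ = 6 discs.
A packing using 7 discs:
  disc 1: 225 + 50 = 275
  disc 2: 200 + 25 = 225
  disc 3: 200 = 200
  disc 4: 150 + 125 = 275
  disc 5: 125 + 100 = 225
  disc 6: 100 + 100 = 200
  disc 7: 100 = 100
No arrangement into 6 discs stays within capacity, so 7 is optimal.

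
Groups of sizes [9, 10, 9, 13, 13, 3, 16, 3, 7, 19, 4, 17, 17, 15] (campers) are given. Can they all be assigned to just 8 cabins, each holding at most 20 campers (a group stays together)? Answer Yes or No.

Total = 155 campers; ⌈155/20⌉ = 8.
The bound of 8 does not rule out 8, but exhaustive search shows no assignment into 8 cabins of capacity 20 campers exists — the minimum is 9.

No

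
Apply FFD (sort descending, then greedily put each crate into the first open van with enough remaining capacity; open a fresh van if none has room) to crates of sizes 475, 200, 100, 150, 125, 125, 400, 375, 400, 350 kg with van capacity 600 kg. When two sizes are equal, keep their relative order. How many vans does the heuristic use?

5

Sorted descending: 475, 400, 400, 375, 350, 200, 150, 125, 125, 100.
  475 → van 1 (new)  [load 475/600]
  400 → van 2 (new)  [load 400/600]
  400 → van 3 (new)  [load 400/600]
  375 → van 4 (new)  [load 375/600]
  350 → van 5 (new)  [load 350/600]
  200 → van 2  [load 600/600]
  150 → van 3  [load 550/600]
  125 → van 1  [load 600/600]
  125 → van 4  [load 500/600]
  100 → van 4  [load 600/600]
5 vans opened.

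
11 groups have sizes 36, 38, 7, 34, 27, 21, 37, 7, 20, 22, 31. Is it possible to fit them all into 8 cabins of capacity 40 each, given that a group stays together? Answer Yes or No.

No

Total = 280; ⌈280/40⌉ = 7.
8 groups each exceed half the capacity and cannot share a cabin, forcing at least 8 cabins.
The bound of 8 does not rule out 8, but exhaustive search shows no assignment into 8 cabins of capacity 40 exists — the minimum is 9.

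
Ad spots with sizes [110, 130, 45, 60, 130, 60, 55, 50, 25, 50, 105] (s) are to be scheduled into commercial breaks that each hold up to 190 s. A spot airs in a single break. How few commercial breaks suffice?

5

Total = 130 + 130 + 110 + 105 + 60 + 60 + 55 + 50 + 50 + 45 + 25 = 820 s.
Lower bound: ⌈820/190⌉ = 5 commercial breaks.
A packing using 5 commercial breaks:
  break 1: 130 + 60 = 190
  break 2: 130 + 60 = 190
  break 3: 110 + 55 + 25 = 190
  break 4: 105 + 50 = 155
  break 5: 50 + 45 = 95
This matches the lower bound, so 5 is optimal.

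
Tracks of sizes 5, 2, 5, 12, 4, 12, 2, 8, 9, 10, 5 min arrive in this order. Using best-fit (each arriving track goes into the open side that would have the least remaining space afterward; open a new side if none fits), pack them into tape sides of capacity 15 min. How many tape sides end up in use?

  5 → side 1 (new)  [load 5/15]
  2 → side 1  [load 7/15]
  5 → side 1  [load 12/15]
  12 → side 2 (new)  [load 12/15]
  4 → side 3 (new)  [load 4/15]
  12 → side 4 (new)  [load 12/15]
  2 → side 1  [load 14/15]
  8 → side 3  [load 12/15]
  9 → side 5 (new)  [load 9/15]
  10 → side 6 (new)  [load 10/15]
  5 → side 6  [load 15/15]
6 tape sides opened.

6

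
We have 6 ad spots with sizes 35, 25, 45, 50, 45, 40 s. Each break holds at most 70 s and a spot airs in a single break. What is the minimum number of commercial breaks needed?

Total = 50 + 45 + 45 + 40 + 35 + 25 = 240 s.
Lower bound: ⌈240/70⌉ = 4 commercial breaks.
A packing using 5 commercial breaks:
  break 1: 50 = 50
  break 2: 45 + 25 = 70
  break 3: 45 = 45
  break 4: 40 = 40
  break 5: 35 = 35
No arrangement into 4 commercial breaks stays within capacity, so 5 is optimal.

5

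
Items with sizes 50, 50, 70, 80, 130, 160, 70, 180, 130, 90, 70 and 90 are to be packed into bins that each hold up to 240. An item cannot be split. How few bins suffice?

6

Total = 180 + 160 + 130 + 130 + 90 + 90 + 80 + 70 + 70 + 70 + 50 + 50 = 1170.
Lower bound: ⌈1170/240⌉ = 5 bins.
A packing using 6 bins:
  bin 1: 180 + 50 = 230
  bin 2: 160 + 80 = 240
  bin 3: 130 + 90 = 220
  bin 4: 130 + 90 = 220
  bin 5: 70 + 70 + 70 = 210
  bin 6: 50 = 50
No arrangement into 5 bins stays within capacity, so 6 is optimal.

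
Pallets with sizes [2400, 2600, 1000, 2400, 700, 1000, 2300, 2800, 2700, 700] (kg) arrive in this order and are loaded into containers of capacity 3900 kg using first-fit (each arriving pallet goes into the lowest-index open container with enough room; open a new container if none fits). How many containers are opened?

  2400 → container 1 (new)  [load 2400/3900]
  2600 → container 2 (new)  [load 2600/3900]
  1000 → container 1  [load 3400/3900]
  2400 → container 3 (new)  [load 2400/3900]
  700 → container 2  [load 3300/3900]
  1000 → container 3  [load 3400/3900]
  2300 → container 4 (new)  [load 2300/3900]
  2800 → container 5 (new)  [load 2800/3900]
  2700 → container 6 (new)  [load 2700/3900]
  700 → container 4  [load 3000/3900]
6 containers opened.

6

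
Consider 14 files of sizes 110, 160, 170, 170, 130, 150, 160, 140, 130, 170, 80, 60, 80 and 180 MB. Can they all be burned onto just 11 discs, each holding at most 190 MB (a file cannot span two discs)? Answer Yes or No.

No

Total = 1890 MB; ⌈1890/190⌉ = 10.
11 files each exceed half the capacity and cannot share a disc, forcing at least 11 discs.
The bound of 11 does not rule out 11, but exhaustive search shows no assignment into 11 discs of capacity 190 MB exists — the minimum is 12.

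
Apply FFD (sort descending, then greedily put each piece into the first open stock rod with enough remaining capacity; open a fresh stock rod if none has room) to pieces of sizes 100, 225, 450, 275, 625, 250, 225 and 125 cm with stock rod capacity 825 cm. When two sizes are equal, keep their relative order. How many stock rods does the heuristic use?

3

Sorted descending: 625, 450, 275, 250, 225, 225, 125, 100.
  625 → stock rod 1 (new)  [load 625/825]
  450 → stock rod 2 (new)  [load 450/825]
  275 → stock rod 2  [load 725/825]
  250 → stock rod 3 (new)  [load 250/825]
  225 → stock rod 3  [load 475/825]
  225 → stock rod 3  [load 700/825]
  125 → stock rod 1  [load 750/825]
  100 → stock rod 2  [load 825/825]
3 stock rods opened.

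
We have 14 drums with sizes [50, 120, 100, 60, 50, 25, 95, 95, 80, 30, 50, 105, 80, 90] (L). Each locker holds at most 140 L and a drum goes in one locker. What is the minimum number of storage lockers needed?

Total = 120 + 105 + 100 + 95 + 95 + 90 + 80 + 80 + 60 + 50 + 50 + 50 + 30 + 25 = 1030 L.
Lower bound: ⌈1030/140⌉ = 8 storage lockers.
A packing using 9 storage lockers:
  locker 1: 120 = 120
  locker 2: 105 + 30 = 135
  locker 3: 100 + 25 = 125
  locker 4: 95 = 95
  locker 5: 95 = 95
  locker 6: 90 + 50 = 140
  locker 7: 80 + 60 = 140
  locker 8: 80 + 50 = 130
  locker 9: 50 = 50
No arrangement into 8 storage lockers stays within capacity, so 9 is optimal.

9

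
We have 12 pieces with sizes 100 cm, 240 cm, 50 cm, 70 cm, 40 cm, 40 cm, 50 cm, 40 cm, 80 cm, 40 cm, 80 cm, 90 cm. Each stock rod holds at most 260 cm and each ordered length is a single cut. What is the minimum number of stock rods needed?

4

Total = 240 + 100 + 90 + 80 + 80 + 70 + 50 + 50 + 40 + 40 + 40 + 40 = 920 cm.
Lower bound: ⌈920/260⌉ = 4 stock rods.
A packing using 4 stock rods:
  stock rod 1: 240 = 240
  stock rod 2: 100 + 90 + 70 = 260
  stock rod 3: 80 + 80 + 50 + 50 = 260
  stock rod 4: 40 + 40 + 40 + 40 = 160
This matches the lower bound, so 4 is optimal.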